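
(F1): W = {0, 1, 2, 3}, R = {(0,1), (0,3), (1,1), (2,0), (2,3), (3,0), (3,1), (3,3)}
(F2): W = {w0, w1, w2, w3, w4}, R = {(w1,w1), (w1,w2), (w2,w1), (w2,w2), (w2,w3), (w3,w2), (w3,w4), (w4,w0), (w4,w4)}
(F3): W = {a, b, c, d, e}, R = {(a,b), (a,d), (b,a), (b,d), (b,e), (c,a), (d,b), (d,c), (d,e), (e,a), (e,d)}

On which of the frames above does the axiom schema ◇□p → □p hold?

none

This is the axiom for a generalized confluence (Geach) condition; its first-order frame correspondent is ∀x ∀y ∀z ((xRy ∧ xRz) → ∃w (yRw ∧ z = w)).
(F1): fails — 0R1, 0R3 but no w with 1Rw and 3=w.
(F2): fails — w2Rw1, w2Rw3 but no w with w1Rw and w3=w.
(F3): fails — aRb, aRb but no w with bRw and b=w.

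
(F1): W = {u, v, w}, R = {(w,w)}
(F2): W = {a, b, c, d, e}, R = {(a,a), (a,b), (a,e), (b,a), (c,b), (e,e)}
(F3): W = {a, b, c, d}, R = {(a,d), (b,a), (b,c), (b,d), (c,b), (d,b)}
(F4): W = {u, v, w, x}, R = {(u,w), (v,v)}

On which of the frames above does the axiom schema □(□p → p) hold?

Frame correspondent (Sahlqvist): ∀x ∀y (Rxy → Ryy) — i.e. shift-reflexivity.
(F1): satisfies the condition.
(F2): fails — Rab but not Rbb.
(F3): fails — Rbc but not Rcc.
(F4): fails — Ruw but not Rww.
Valid on: (F1).

(F1)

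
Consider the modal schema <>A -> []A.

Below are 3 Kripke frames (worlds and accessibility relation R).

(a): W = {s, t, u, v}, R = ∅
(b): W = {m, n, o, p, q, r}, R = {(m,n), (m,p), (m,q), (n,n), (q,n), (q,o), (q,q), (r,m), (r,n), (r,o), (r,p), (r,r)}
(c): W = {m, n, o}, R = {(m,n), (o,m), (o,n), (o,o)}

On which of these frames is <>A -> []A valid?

The schema corresponds to partial functionality: forall x forall y forall z (Rxy & Rxz -> y = z).
(a): condition met.
(b): fails — m sees both n and p.
(c): fails — o sees both m and n.
Valid on: (a).

(a)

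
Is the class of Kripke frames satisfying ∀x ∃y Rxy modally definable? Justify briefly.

The condition is seriality. A defining modal formula is □r → ◇r.
Suppose □r→◇r is valid. At any x set V(r)=W. Then □r at x, so ◇r at x, so x has a successor.

Yes — defined by □r → ◇r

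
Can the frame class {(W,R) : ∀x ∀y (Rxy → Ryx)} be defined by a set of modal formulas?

Yes: it is symmetry, defined by the B schema r → □◇r.
Suppose r→□◇r is valid. Take Rxy and set V(r)={x}. Then r at x, so □◇r at x, so ◇r at y, so some z with Ryz has r; z=x, i.e. Ryx.

Definable; r → □◇r defines it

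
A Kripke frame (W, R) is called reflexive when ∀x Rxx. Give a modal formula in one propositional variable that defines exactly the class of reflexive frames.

□ψ → ψ

This is reflexivity; the standard corresponding axiom is T: □ψ → ψ.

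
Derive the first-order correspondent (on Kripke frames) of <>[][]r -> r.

forall x forall y (xRy -> exists w (y R^2 w & x = w))

This is a Sahlqvist (Geach-type) schema ◇^1□^2r → □^0◇^0r.
First-order correspondent: forall x forall y (xRy -> exists w (y R^2 w & x = w)).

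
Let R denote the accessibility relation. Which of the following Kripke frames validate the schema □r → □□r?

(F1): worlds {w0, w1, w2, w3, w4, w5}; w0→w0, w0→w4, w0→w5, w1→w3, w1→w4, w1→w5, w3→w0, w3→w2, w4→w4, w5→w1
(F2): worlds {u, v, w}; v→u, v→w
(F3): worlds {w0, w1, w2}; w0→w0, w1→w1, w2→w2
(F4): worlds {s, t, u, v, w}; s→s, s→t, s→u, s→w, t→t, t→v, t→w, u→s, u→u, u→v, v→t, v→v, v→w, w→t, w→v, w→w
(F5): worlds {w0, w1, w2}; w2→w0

Frame correspondent (Sahlqvist): ∀x ∀y ∀z (Rxy ∧ Ryz → Rxz) — i.e. transitivity.
(F1): fails — Rw1w5 and Rw5w1 but not Rw1w1.
(F2): holds.
(F3): holds.
(F4): fails — Ruv and Rvt but not Rut.
(F5): holds.
Valid on: (F2), (F3), (F5).

(F2), (F3), (F5)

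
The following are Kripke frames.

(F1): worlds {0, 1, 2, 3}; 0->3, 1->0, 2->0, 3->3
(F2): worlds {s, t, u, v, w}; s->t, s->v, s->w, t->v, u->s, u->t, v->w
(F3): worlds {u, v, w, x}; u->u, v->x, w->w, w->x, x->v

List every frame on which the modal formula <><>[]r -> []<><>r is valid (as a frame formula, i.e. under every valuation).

(F1)

The schema corresponds to a generalized confluence (Geach) condition: forall x forall y forall z ((x R^2 y & xRz) -> exists w (yRw & z R^2 w)).
(F1): holds.
(F2): fails — sR²v, sRv but no w* with vRw* and vR²w*.
(F3): fails — wR²x, wRx but no t with xRt and xR²t.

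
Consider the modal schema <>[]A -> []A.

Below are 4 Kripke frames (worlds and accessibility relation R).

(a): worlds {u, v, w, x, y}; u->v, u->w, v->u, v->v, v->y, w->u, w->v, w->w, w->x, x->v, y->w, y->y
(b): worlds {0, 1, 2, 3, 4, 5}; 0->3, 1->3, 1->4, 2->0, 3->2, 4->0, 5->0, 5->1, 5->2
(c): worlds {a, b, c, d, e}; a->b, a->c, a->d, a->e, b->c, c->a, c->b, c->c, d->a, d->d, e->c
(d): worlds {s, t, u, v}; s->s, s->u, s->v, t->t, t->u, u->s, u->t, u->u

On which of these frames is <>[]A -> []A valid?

Frame correspondent (Sahlqvist): forall x forall y forall z (Rxy & Rxz -> Ryz) — i.e. the Euclidean property.
(a): fails — Ruv and Ruw but not Rvw.
(b): fails — R03 and R03 but not R33.
(c): fails — Rab and Rab but not Rbb.
(d): fails — Rsv and Rsv but not Rvv.
Valid on no frame.

none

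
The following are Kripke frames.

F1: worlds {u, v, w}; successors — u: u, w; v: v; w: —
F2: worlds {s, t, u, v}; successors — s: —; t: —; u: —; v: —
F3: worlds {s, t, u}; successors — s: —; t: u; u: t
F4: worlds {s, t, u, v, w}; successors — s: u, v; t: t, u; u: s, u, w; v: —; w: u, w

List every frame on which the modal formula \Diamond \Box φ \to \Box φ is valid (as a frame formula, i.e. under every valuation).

The schema corresponds to the Euclidean property: \forall x \forall y \forall z (Rxy \wedge Rxz \to Ryz).
F1: fails — Ruw and Ruw but not Rww.
F2: ✓.
F3: fails — Rtu and Rtu but not Ruu.
F4: fails — Rsv and Rsv but not Rvv.
Valid on: F2.

F2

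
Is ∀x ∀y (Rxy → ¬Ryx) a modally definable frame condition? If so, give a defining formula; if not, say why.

Any modally definable frame class is closed under surjective bounded morphisms.
The 3-cycle (worlds s,t,u with s→t→u→s) is asymmetric. Mapping every world to a single reflexive point • is a surjective bounded morphism, and the reflexive point is not asymmetric (R•• but asymmetry requires ¬R••).
Hence asymmetry is not modally definable.

No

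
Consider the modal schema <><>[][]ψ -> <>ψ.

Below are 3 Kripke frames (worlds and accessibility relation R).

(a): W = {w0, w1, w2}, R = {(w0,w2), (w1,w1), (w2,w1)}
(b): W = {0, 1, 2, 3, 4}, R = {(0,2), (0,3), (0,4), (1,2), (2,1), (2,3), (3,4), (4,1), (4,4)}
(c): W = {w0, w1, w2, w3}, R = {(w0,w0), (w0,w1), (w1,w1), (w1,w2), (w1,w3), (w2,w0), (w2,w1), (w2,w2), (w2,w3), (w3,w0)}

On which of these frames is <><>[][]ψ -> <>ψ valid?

(c)

The schema corresponds to a generalized confluence (Geach) condition: forall x forall y (x R^2 y -> exists w (y R^2 w & xRw)).
(a): fails — w0R²w1 but no w with w1R²w and w0Rw.
(b): fails — 1R²1 but no w with 1R²w and 1Rw.
(c): holds.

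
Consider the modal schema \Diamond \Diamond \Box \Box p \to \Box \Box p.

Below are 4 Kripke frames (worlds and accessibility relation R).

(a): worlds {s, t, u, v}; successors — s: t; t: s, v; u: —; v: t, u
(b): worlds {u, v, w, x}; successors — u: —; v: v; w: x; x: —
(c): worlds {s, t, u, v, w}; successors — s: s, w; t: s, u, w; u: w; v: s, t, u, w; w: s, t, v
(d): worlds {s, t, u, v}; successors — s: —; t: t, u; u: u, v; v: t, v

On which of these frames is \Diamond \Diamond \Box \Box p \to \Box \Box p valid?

(b), (d)

Frame correspondent (Sahlqvist): \forall x \forall y \forall z ((x R^2 y \wedge x R^2 z) \to \exists w (y R^2 w \wedge z = w)) — i.e. a generalized confluence (Geach) condition.
(a): fails — tR²u, tR²t but no w with uR²w and t=w.
(b): holds.
(c): fails — sR²w, sR²v but no w* with wR²w* and v=w*.
(d): holds.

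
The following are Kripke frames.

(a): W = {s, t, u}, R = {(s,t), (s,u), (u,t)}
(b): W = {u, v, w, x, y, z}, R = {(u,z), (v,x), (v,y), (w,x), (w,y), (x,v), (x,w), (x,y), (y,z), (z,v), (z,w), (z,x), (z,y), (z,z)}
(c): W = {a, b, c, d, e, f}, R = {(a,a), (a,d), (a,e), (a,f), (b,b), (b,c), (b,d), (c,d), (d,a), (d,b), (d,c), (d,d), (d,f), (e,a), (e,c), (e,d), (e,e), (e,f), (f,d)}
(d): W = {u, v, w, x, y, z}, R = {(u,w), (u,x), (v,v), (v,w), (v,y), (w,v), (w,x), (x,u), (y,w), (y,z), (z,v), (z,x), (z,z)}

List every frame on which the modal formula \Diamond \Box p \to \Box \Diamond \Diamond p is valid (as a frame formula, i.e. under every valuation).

(b), (c)

Frame correspondent (Sahlqvist): \forall x \forall y \forall z ((xRy \wedge xRz) \to \exists w (yRw \wedge z R^2 w)) — i.e. a generalized confluence (Geach) condition.
(a): fails — sRt, sRt but no w with tRw and tR²w.
(b): holds.
(c): holds.
(d): fails — uRx, uRx but no t with xRt and xR²t.
Valid on: (b), (c).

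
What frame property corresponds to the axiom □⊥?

□⊥ is valid iff no world has any successor (otherwise □⊥ fails at any world with one).

Emptiness of R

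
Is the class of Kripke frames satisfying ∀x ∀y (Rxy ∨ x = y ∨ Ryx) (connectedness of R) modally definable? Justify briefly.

Any modally definable frame class is closed under disjoint unions.
Take 4 disjoint single-world reflexive frames: each is trivially connected, but their disjoint union has 4 worlds with no edge between distinct components, so it is not connected.
So the class is not modally definable.

No — not modally definable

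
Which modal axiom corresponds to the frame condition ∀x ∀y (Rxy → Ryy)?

□(□q → q)

A defining formula is □(□q → q) (the T□ axiom).
Suppose □(□q→q) is valid. Take Rxy and set V(q)={w : Ryw}. Then at y, □q holds; since □(□q→q) at x, □q→q at y, so q at y, i.e. Ryy.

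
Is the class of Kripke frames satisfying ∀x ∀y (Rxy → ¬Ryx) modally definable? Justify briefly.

Any modally definable frame class is closed under surjective bounded morphisms.
The 5-cycle (worlds 0,1,2,3,4 with 0→1→2→3→4→0) is asymmetric. Mapping every world to a single reflexive point • is a surjective bounded morphism, and the reflexive point is not asymmetric (R•• but asymmetry requires ¬R••).
So the class is not modally definable.

No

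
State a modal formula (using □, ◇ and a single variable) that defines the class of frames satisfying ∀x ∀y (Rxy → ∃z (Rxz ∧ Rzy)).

□□p → □p

A defining formula is □□p → □p (the C4 axiom).
Suppose □□p→□p is valid. Take Rxy and set V(p)={w : xR²w}. Then □□p at x, so □p at x, so p at y, i.e. ∃z(Rxz∧Rzy).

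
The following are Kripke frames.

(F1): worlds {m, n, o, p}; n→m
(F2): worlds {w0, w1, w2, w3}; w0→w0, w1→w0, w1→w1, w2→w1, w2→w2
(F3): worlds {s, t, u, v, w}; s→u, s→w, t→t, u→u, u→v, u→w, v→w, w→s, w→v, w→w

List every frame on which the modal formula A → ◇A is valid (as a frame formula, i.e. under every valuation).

This is the axiom for reflexivity; its first-order frame correspondent is ∀x Rxx.
(F1): fails — world m does not see itself.
(F2): fails — world w3 does not see itself.
(F3): fails — world s does not see itself.

none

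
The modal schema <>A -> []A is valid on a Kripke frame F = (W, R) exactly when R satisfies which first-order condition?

Suppose ◇A→□A is valid. Take Rxy, Rxz and set V(A)={y}. Then ◇A at x, so □A at x, so A at z, i.e. z=y.

Partial functionality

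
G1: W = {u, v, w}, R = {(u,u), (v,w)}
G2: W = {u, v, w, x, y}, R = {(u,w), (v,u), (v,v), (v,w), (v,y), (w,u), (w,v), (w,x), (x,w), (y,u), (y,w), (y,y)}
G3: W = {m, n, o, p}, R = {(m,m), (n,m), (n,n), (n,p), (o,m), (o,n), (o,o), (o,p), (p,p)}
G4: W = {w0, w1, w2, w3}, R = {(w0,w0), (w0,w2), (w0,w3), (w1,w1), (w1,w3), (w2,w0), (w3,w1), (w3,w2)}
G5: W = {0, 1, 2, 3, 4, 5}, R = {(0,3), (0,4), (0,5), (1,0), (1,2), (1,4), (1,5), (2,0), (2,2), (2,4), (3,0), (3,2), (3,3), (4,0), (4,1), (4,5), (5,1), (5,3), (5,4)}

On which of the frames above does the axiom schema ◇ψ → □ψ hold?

Frame correspondent (Sahlqvist): ∀x ∀y ∀z (Rxy ∧ Rxz → y = z) — i.e. partial functionality.
G1: condition met.
G2: fails — v sees both u and v.
G3: fails — n sees both m and n.
G4: fails — w0 sees both w0 and w2.
G5: fails — 0 sees both 3 and 4.
Valid on: G1.

G1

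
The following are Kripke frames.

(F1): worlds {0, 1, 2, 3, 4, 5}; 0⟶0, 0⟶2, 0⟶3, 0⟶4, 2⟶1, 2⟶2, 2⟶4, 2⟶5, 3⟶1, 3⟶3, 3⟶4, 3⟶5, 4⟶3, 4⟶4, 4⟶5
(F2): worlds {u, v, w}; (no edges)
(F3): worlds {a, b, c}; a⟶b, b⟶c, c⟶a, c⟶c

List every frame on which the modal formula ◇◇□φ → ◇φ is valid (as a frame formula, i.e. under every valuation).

Frame correspondent (Sahlqvist): ∀x ∀y (xR²y → ∃w (yRw ∧ xRw)) — i.e. a generalized confluence (Geach) condition.
(F1): fails — 0R²1 but no w with 1Rw and 0Rw.
(F2): ✓.
(F3): fails — aR²c but no w with cRw and aRw.
Valid on: (F2).

(F2)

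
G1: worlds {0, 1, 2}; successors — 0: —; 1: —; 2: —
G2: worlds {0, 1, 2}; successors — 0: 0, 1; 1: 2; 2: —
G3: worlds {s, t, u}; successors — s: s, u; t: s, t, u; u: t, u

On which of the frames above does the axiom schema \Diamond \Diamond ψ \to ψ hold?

Frame correspondent (Sahlqvist): \forall x \forall y (x R^2 y \to \exists w (y = w \wedge x = w)) — i.e. a generalized confluence (Geach) condition.
G1: holds.
G2: fails — 0R²1 but 1 ≠ 0.
G3: fails — sR²t but t ≠ s.

G1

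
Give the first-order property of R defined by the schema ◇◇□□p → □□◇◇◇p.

This is a Sahlqvist (Geach-type) schema ◇^2□^2p → □^2◇^3p.
First-order correspondent: ∀x ∀y ∀z ((xR²y ∧ xR²z) → ∃w (yR²w ∧ zR³w)).

∀x ∀y ∀z ((xR²y ∧ xR²z) → ∃w (yR²w ∧ zR³w))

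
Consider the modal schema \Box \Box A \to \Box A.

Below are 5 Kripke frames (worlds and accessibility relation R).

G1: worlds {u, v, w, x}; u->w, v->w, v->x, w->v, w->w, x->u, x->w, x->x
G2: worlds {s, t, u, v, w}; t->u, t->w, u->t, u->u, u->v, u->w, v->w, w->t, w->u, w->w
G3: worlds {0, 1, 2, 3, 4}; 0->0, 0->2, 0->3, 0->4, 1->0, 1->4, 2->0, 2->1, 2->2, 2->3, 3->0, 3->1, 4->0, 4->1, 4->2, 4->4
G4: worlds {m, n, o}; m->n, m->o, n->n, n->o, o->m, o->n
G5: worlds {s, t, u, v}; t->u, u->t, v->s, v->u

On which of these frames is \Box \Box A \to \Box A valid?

G1, G2

Frame correspondent (Sahlqvist): \forall x \forall y (Rxy \to \exists z (Rxz \wedge Rzy)) — i.e. density.
G1: condition met.
G2: condition met.
G3: fails — R31 but no z with R3z and Rz1.
G4: fails — Rom but no z with Roz and Rzm.
G5: fails — Rtu but no z with Rtz and Rzu.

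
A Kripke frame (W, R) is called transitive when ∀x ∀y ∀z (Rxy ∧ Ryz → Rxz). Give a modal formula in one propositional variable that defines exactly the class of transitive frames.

A defining formula is □s → □□s (the 4 axiom).
Suppose □s→□□s is valid. Take Rxy, Ryz and set V(s)={w : Rxw}. Then □s at x, so □□s at x, so □s at y, so s at z, i.e. Rxz.

□s → □□s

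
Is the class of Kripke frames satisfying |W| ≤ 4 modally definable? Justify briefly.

Any modally definable frame class is closed under disjoint unions.
Any modal formula valid on each of 5 disjoint one-world frames is valid on their disjoint union (validity is preserved under disjoint unions). Each one-world frame has |W|=1≤4, but the union has |W|=5.
So the class is not modally definable.

No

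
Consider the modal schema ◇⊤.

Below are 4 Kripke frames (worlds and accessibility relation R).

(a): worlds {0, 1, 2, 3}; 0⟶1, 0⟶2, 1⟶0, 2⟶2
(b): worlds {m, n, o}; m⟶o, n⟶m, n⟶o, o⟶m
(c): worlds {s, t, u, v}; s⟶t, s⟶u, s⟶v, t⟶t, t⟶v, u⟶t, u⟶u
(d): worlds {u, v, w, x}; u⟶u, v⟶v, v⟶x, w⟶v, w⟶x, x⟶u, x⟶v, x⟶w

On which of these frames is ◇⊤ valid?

(b), (d)

The schema corresponds to seriality: ∀x ∃y Rxy.
(a): fails — world 3 has no successor.
(b): condition met.
(c): fails — world v has no successor.
(d): condition met.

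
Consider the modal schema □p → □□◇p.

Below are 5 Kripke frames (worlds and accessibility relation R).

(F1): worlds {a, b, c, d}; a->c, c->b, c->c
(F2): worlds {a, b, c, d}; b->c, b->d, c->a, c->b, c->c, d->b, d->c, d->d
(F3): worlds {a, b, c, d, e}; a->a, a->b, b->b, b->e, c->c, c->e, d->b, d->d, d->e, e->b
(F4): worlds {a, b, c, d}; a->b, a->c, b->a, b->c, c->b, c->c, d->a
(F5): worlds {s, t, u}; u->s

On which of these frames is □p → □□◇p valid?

(F5)

The schema corresponds to a generalized confluence (Geach) condition: ∀x ∀z (xR²z → ∃w (xRw ∧ zRw)).
(F1): fails — aR²b but no w with aRw and bRw.
(F2): fails — bR²a but no w with bRw and aRw.
(F3): fails — cR²e but no w with cRw and eRw.
(F4): fails — dR²c but no w with dRw and cRw.
(F5): satisfies the condition.
Valid on: (F5).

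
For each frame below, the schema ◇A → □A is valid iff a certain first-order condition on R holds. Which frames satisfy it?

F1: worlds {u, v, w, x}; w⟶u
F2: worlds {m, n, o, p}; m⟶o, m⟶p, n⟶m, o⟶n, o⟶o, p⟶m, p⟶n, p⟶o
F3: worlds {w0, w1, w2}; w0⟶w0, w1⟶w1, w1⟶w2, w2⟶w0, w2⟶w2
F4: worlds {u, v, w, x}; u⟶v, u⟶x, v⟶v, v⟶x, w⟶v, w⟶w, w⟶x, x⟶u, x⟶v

F1

Frame correspondent (Sahlqvist): ∀x ∀y ∀z (Rxy ∧ Rxz → y = z) — i.e. partial functionality.
F1: holds.
F2: fails — m sees both o and p.
F3: fails — w1 sees both w1 and w2.
F4: fails — u sees both v and x.
Valid on: F1.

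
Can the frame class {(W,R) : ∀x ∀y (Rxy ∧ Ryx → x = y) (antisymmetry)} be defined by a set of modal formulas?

Modal frame validity is preserved under surjective bounded morphisms.
The 8-cycle (worlds 0,1,2,3,4,5,6,7 with 0→1→2→3→4→5→6→7→0) is antisymmetric. Sending even-indexed worlds to s and odd-indexed worlds to t is a surjective bounded morphism onto the two-world frame with s↔t, which is not antisymmetric.
So no modal formula (or set of formulas) defines exactly the antisymmetric frames.

No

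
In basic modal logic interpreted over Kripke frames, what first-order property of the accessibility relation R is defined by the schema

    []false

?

emptiness of R: forall x forall y ~Rxy

This is the Ver axiom.
It corresponds to emptiness of R: forall x forall y ~Rxy.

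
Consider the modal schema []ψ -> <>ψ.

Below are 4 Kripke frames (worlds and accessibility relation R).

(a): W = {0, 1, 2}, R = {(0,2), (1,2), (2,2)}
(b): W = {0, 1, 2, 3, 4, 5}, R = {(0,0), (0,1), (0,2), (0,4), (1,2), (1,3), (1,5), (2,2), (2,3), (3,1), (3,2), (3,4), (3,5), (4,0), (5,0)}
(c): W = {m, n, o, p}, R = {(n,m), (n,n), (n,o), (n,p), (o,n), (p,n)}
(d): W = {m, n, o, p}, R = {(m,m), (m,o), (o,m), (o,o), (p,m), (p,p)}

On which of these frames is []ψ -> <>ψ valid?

Frame correspondent (Sahlqvist): forall x exists y Rxy — i.e. seriality.
(a): ✓.
(b): ✓.
(c): fails — world m has no successor.
(d): fails — world n has no successor.
Valid on: (a), (b).

(a), (b)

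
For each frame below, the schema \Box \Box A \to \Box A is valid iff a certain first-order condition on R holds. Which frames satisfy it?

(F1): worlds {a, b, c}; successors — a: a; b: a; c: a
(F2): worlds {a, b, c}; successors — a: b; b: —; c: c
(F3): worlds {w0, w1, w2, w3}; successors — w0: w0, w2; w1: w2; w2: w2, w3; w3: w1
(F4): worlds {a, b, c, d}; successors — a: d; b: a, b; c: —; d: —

Frame correspondent (Sahlqvist): \forall x \forall y (Rxy \to \exists z (Rxz \wedge Rzy)) — i.e. density.
(F1): condition met.
(F2): fails — Rab but no z with Raz and Rzb.
(F3): fails — Rw3w1 but no z with Rw3z and Rzw1.
(F4): fails — Rad but no z with Raz and Rzd.

(F1)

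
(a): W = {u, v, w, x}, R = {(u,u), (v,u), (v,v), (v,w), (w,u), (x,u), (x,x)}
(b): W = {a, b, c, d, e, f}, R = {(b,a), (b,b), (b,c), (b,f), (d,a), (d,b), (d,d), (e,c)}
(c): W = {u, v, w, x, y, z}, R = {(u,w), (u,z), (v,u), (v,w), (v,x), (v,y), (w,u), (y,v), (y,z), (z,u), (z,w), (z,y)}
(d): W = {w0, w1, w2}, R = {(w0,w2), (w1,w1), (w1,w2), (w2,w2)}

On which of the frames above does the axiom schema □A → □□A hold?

(a), (d)

The schema corresponds to transitivity: ∀x ∀y ∀z (Rxy ∧ Ryz → Rxz).
(a): holds.
(b): fails — Rdb and Rbc but not Rdc.
(c): fails — Ruz and Rzy but not Ruy.
(d): holds.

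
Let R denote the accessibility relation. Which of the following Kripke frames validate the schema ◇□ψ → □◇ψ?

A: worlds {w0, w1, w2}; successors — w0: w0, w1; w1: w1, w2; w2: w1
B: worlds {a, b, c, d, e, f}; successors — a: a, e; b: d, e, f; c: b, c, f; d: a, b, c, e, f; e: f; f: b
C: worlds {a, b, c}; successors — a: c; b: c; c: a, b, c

The schema corresponds to convergence: ∀x ∀y ∀z (Rxy ∧ Rxz → ∃w (Ryw ∧ Rzw)).
A: ✓.
B: fails — Rae and Raa but e and a have no common successor.
C: ✓.

A, C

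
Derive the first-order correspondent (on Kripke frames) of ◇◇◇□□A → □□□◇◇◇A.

∀x ∀y ∀z ((xR³y ∧ xR³z) → ∃w (yR²w ∧ zR³w))

This is a Sahlqvist (Geach-type) schema ◇^3□^2A → □^3◇^3A.
Minimal-valuation argument: fix x; take any y with xR^3y and any z with xR^3z. Set V(A) to the set of worlds R-reachable from y in exactly 2 steps. Then □^2A holds at y, so the antecedent holds at x; validity forces ◇^3A at z, giving a w with zR^3w and yR^2w.
First-order correspondent: ∀x ∀y ∀z ((xR³y ∧ xR³z) → ∃w (yR²w ∧ zR³w)).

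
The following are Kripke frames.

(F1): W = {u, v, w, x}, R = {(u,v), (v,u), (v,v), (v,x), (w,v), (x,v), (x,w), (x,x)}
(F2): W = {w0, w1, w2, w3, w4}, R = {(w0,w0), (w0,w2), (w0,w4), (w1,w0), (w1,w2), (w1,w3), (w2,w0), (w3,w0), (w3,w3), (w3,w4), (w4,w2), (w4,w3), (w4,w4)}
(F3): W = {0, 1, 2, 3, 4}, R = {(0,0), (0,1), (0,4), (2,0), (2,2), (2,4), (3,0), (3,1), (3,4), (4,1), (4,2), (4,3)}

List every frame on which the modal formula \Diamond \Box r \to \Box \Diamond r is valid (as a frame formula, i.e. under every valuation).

(F1)

Frame correspondent (Sahlqvist): \forall x \forall y \forall z (Rxy \wedge Rxz \to \exists w (Ryw \wedge Rzw)) — i.e. convergence.
(F1): ✓.
(F2): fails — Rw0w4 and Rw0w2 but w4 and w2 have no common successor.
(F3): fails — R00 and R01 but 0 and 1 have no common successor.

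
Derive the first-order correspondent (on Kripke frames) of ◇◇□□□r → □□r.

∀x ∀y ∀z ((xR²y ∧ xR²z) → ∃w (yR³w ∧ z = w))

This is a Sahlqvist (Geach-type) schema ◇^2□^3r → □^2◇^0r.
Minimal-valuation argument: fix x; take any y with xR^2y and any z with xR^2z. Set V(r) to the set of worlds R-reachable from y in exactly 3 steps. Then □^3r holds at y, so the antecedent holds at x; validity forces ◇^0r at z, giving a w with zR^0w and yR^3w.
First-order correspondent: ∀x ∀y ∀z ((xR²y ∧ xR²z) → ∃w (yR³w ∧ z = w)).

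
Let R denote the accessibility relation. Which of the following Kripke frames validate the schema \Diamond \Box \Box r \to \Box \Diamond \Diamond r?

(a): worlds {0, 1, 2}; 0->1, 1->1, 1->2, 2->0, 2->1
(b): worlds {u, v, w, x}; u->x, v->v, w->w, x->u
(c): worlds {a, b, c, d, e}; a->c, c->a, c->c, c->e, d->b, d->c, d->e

This is the axiom for a generalized confluence (Geach) condition; its first-order frame correspondent is \forall x \forall y \forall z ((xRy \wedge xRz) \to \exists w (y R^2 w \wedge z R^2 w)).
(a): ✓.
(b): ✓.
(c): fails — cRa, cRe but no w with aR²w and eR²w.

(a), (b)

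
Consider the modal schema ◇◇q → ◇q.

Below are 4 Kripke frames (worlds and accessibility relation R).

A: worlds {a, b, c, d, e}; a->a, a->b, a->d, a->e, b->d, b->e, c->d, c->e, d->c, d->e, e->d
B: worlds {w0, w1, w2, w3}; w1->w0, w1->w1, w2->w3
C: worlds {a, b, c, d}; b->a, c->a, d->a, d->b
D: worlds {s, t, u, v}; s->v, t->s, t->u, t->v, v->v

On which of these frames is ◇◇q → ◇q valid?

B, C, D

The schema corresponds to transitivity: ∀x ∀y ∀z (Rxy ∧ Ryz → Rxz).
A: fails — Rcd and Rdc but not Rcc.
B: ✓.
C: ✓.
D: ✓.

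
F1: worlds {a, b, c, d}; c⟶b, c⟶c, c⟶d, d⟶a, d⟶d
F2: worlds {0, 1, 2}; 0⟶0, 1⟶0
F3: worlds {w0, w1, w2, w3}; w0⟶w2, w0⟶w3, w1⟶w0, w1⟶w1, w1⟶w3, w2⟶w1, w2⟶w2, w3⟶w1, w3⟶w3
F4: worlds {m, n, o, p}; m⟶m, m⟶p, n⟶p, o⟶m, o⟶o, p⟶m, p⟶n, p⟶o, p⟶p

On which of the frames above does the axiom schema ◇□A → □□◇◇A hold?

F2, F3, F4

The schema corresponds to a generalized confluence (Geach) condition: ∀x ∀y ∀z ((xRy ∧ xR²z) → ∃w (yRw ∧ zR²w)).
F1: fails — cRb, cR²a but no w with bRw and aR²w.
F2: condition met.
F3: condition met.
F4: condition met.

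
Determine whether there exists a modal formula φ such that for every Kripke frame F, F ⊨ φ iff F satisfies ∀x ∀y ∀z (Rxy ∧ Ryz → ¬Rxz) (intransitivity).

If a class were modally definable it would be closed under surjective bounded morphisms (Goldblatt–Thomason).
The 3-cycle (worlds w0,w1,w2 with w0→w1→w2→w0) is intransitive. Mapping every world to a single reflexive point • is a surjective bounded morphism; the reflexive point is not intransitive (R••∧R•• but R••).
So no modal formula (or set of formulas) defines exactly the intransitive frames.

No — not modally definable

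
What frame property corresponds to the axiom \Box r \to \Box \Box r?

transitivity

Suppose □r→□□r is valid. Take Rxy, Ryz and set V(r)={w : Rxw}. Then □r at x, so □□r at x, so □r at y, so r at z, i.e. Rxz.
The converse is a direct semantic check.
Frame condition: \forall x \forall y \forall z (Rxy \wedge Ryz \to Rxz).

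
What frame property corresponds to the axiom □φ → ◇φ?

seriality

Suppose □φ→◇φ is valid. At any x set V(φ)=W. Then □φ at x, so ◇φ at x, so x has a successor.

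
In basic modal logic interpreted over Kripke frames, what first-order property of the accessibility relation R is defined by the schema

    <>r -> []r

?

partial functionality

Suppose ◇r→□r is valid. Take Rxy, Rxz and set V(r)={y}. Then ◇r at x, so □r at x, so r at z, i.e. z=y.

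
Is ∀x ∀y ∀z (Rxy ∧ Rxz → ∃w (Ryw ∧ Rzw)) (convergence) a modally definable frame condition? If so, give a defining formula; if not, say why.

Definable; ◇□r → □◇r defines it

The condition is convergence. A defining modal formula is ◇□r → □◇r.
Suppose ◇□r→□◇r is valid. Take Rxy, Rxz and set V(r)={w : Ryw}. Then □r at y so ◇□r at x, so □◇r at x, so ◇r at z, giving w with Rzw and Ryw.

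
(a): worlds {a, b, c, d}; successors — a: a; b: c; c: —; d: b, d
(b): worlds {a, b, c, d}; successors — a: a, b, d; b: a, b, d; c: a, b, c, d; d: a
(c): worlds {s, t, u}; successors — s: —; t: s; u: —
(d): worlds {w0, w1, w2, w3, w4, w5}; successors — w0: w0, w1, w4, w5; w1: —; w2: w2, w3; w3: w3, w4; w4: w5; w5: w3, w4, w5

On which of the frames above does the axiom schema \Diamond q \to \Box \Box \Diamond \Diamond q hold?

(c)

This is the axiom for a generalized confluence (Geach) condition; its first-order frame correspondent is \forall x \forall y \forall z ((xRy \wedge x R^2 z) \to \exists w (y = w \wedge z R^2 w)).
(a): fails — dRb, dR²b but no w with b=w and bR²w.
(b): fails — cRc, cR²a but no w with c=w and aR²w.
(c): satisfies the condition.
(d): fails — w0Rw0, w0R²w1 but no w with w0=w and w1R²w.
Valid on: (c).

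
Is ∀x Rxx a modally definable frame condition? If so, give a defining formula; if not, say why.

Yes: it is reflexivity, defined by the T schema □p → p.
Suppose □p→p is valid. At any x set V(p)={w : Rxw}. Then □p holds at x, so p holds at x, i.e. Rxx.

Definable; □p → p defines it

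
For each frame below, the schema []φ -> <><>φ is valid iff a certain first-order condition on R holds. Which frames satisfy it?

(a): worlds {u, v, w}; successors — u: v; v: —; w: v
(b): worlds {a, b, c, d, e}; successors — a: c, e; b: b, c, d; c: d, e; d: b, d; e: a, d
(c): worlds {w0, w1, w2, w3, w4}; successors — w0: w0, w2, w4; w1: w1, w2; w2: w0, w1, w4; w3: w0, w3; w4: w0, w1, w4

(b), (c)

The schema corresponds to a generalized confluence (Geach) condition: forall x exists w (xRw & x R^2 w).
(a): fails — at u but no t with uRt and uR²t.
(b): satisfies the condition.
(c): satisfies the condition.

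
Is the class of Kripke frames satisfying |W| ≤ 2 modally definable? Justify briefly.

Not modally definable

Modal frame validity is preserved under disjoint unions.
Any modal formula valid on each of 3 disjoint one-world frames is valid on their disjoint union (validity is preserved under disjoint unions). Each one-world frame has |W|=1≤2, but the union has |W|=3.
So no modal formula (or set of formulas) defines exactly the |W|≤2 frames.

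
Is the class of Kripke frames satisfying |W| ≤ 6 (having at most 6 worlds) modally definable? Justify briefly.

Any modally definable frame class is closed under disjoint unions.
Any modal formula valid on each of 7 disjoint one-world frames is valid on their disjoint union (validity is preserved under disjoint unions). Each one-world frame has |W|=1≤6, but the union has |W|=7.
So the class is not modally definable.

Not modally definable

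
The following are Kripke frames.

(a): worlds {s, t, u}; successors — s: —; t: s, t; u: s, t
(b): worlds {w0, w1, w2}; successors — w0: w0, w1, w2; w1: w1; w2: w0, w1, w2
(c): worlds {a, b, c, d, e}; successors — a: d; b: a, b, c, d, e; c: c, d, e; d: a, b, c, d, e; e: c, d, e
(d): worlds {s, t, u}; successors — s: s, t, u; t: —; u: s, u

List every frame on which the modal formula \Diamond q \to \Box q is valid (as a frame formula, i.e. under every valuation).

none

Frame correspondent (Sahlqvist): \forall x \forall y \forall z (Rxy \wedge Rxz \to y = z) — i.e. partial functionality.
(a): fails — t sees both s and t.
(b): fails — w0 sees both w0 and w1.
(c): fails — b sees both a and b.
(d): fails — s sees both s and t.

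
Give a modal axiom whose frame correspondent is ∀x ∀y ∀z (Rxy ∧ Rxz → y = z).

◇p → □p

This is partial functionality; the standard corresponding axiom is CD: ◇p → □p.
Suppose ◇p→□p is valid. Take Rxy, Rxz and set V(p)={y}. Then ◇p at x, so □p at x, so p at z, i.e. z=y.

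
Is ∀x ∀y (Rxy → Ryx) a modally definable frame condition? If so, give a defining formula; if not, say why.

Definable; q → □◇q defines it

This is a Sahlqvist condition; the B axiom q → □◇q defines it.
Suppose q→□◇q is valid. Take Rxy and set V(q)={x}. Then q at x, so □◇q at x, so ◇q at y, so some z with Ryz has q; z=x, i.e. Ryx.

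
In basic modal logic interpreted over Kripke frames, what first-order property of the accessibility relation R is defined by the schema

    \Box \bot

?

□⊥ is valid iff no world has any successor (otherwise □⊥ fails at any world with one).

Emptiness of R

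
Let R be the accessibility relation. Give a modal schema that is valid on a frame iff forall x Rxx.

The condition is reflexivity. The T schema □r → r defines it.
Suppose □r→r is valid. At any x set V(r)={w : Rxw}. Then □r holds at x, so r holds at x, i.e. Rxx.

□r → r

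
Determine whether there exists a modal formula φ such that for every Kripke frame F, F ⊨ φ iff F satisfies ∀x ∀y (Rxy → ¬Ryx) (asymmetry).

Not definable by any modal formula

Any modally definable frame class is closed under surjective bounded morphisms.
The 3-cycle (worlds 0,1,2 with 0→1→2→0) is asymmetric. Mapping every world to a single reflexive point • is a surjective bounded morphism, and the reflexive point is not asymmetric (R•• but asymmetry requires ¬R••).
So no modal formula (or set of formulas) defines exactly the asymmetric frames.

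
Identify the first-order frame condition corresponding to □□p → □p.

Density

Suppose □□p→□p is valid. Take Rxy and set V(p)={w : xR²w}. Then □□p at x, so □p at x, so p at y, i.e. ∃z(Rxz∧Rzy).
Conversely, on a frame with density the schema holds at every world under every valuation.
Frame condition: ∀x ∀y (Rxy → ∃z (Rxz ∧ Rzy)).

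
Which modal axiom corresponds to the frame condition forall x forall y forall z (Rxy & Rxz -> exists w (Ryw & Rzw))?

This is convergence; the standard corresponding axiom is .2: ◇□q → □◇q.
Suppose ◇□q→□◇q is valid. Take Rxy, Rxz and set V(q)={w : Ryw}. Then □q at y so ◇□q at x, so □◇q at x, so ◇q at z, giving w with Rzw and Ryw.

◇□q → □◇q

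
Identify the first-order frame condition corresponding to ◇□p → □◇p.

Suppose ◇□p→□◇p is valid. Take Rxy, Rxz and set V(p)={w : Ryw}. Then □p at y so ◇□p at x, so □◇p at x, so ◇p at z, giving w with Rzw and Ryw.

convergence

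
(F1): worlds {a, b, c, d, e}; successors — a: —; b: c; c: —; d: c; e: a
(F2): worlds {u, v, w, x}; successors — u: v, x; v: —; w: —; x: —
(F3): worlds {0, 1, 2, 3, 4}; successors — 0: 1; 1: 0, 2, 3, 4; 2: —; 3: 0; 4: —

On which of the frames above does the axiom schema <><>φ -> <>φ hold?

Frame correspondent (Sahlqvist): forall x forall y forall z (Rxy & Ryz -> Rxz) — i.e. transitivity.
(F1): condition met.
(F2): condition met.
(F3): fails — R10 and R01 but not R11.

(F1), (F2)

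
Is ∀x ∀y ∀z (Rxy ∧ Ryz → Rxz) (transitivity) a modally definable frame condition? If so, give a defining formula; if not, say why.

The condition is transitivity. A defining modal formula is □q → □□q.

Definable; □q → □□q defines it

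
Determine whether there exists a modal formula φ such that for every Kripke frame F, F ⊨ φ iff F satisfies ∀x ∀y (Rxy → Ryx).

Yes, by q → □◇q

This is a Sahlqvist condition; the B axiom q → □◇q defines it.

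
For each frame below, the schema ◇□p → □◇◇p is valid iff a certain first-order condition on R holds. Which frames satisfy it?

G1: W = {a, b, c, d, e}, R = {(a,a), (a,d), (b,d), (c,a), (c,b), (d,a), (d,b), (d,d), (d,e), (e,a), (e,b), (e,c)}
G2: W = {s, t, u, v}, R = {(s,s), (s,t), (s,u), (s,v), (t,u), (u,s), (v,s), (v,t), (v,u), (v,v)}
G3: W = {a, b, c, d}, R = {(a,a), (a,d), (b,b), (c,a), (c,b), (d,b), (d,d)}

G1

The schema corresponds to a generalized confluence (Geach) condition: ∀x ∀y ∀z ((xRy ∧ xRz) → ∃w (yRw ∧ zR²w)).
G1: holds.
G2: fails — sRt, sRt but no w with tRw and tR²w.
G3: fails — cRa, cRb but no w with aRw and bR²w.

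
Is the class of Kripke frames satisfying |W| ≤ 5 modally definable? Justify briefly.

Not definable by any modal formula

If a class were modally definable it would be closed under disjoint unions (Goldblatt–Thomason).
Any modal formula valid on each of 6 disjoint one-world frames is valid on their disjoint union (validity is preserved under disjoint unions). Each one-world frame has |W|=1≤5, but the union has |W|=6.
Hence having at most 5 worlds is not modally definable.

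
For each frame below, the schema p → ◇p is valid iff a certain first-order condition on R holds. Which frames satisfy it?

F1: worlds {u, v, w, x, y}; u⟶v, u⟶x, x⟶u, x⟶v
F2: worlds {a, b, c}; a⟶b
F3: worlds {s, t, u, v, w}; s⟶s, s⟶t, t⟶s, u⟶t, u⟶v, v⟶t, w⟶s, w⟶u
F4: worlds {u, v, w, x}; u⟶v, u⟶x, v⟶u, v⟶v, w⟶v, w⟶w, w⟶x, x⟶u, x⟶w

This is the axiom for reflexivity; its first-order frame correspondent is ∀x Rxx.
F1: fails — world u does not see itself.
F2: fails — world a does not see itself.
F3: fails — world t does not see itself.
F4: fails — world u does not see itself.
Valid on no frame.

none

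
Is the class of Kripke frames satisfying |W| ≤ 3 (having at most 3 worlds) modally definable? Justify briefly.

If a class were modally definable it would be closed under disjoint unions (Goldblatt–Thomason).
Any modal formula valid on each of 4 disjoint one-world frames is valid on their disjoint union (validity is preserved under disjoint unions). Each one-world frame has |W|=1≤3, but the union has |W|=4.
So the class is not modally definable.

No — not modally definable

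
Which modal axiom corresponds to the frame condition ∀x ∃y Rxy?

This is seriality; the standard corresponding axiom is D: □ψ → ◇ψ.

□ψ → ◇ψ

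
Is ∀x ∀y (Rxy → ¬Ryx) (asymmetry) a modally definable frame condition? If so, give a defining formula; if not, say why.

Not definable by any modal formula

If a class were modally definable it would be closed under surjective bounded morphisms (Goldblatt–Thomason).
The 4-cycle (worlds a,b,c,d with a→b→c→d→a) is asymmetric. Mapping every world to a single reflexive point • is a surjective bounded morphism, and the reflexive point is not asymmetric (R•• but asymmetry requires ¬R••).
So no modal formula (or set of formulas) defines exactly the asymmetric frames.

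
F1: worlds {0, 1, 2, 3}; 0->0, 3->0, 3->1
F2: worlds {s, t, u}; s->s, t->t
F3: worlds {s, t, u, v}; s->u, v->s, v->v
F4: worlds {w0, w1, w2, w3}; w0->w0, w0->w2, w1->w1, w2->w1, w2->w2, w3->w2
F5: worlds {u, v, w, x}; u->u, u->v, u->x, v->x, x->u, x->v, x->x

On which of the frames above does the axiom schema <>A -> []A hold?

F2

This is the axiom for partial functionality; its first-order frame correspondent is forall x forall y forall z (Rxy & Rxz -> y = z).
F1: fails — 3 sees both 0 and 1.
F2: ✓.
F3: fails — v sees both s and v.
F4: fails — w0 sees both w0 and w2.
F5: fails — u sees both u and v.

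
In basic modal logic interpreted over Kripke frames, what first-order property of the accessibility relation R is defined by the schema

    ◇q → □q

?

Partial functionality

Suppose ◇q→□q is valid. Take Rxy, Rxz and set V(q)={y}. Then ◇q at x, so □q at x, so q at z, i.e. z=y.
Conversely, any frame satisfying ∀x ∀y ∀z (Rxy ∧ Rxz → y = z) validates the schema.
Frame condition: ∀x ∀y ∀z (Rxy ∧ Rxz → y = z).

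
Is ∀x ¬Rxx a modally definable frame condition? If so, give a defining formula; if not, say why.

If a class were modally definable it would be closed under surjective bounded morphisms (Goldblatt–Thomason).
The 2-cycle (worlds w0,w1 with w0→w1→w0) is irreflexive, and the map sending every world to a single reflexive point • is a surjective bounded morphism (forth: every edge maps to (•,•); back: every world has a successor). So any modal formula valid on the 2-cycle is also valid on the reflexive point, which is not irreflexive.
So no modal formula (or set of formulas) defines exactly the irreflexive frames.

Not modally definable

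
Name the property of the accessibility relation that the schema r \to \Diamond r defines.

Reflexivity

Replacing r by ¬r and contraposing gives the equivalent schema □r → r.
Suppose □r→r is valid. At any x set V(r)={w : Rxw}. Then □r holds at x, so r holds at x, i.e. Rxx.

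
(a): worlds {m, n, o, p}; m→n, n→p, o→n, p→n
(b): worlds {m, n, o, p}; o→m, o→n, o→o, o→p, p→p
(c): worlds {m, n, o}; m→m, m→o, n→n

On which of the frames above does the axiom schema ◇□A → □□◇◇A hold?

(a)

The schema corresponds to a generalized confluence (Geach) condition: ∀x ∀y ∀z ((xRy ∧ xR²z) → ∃w (yRw ∧ zR²w)).
(a): ✓.
(b): fails — oRm, oR²m but no w with mRw and mR²w.
(c): fails — mRm, mR²o but no w with mRw and oR²w.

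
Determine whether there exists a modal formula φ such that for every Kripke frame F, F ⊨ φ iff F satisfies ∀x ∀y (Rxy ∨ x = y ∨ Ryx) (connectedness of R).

No — not modally definable

Any modally definable frame class is closed under disjoint unions.
Take 3 disjoint single-world reflexive frames: each is trivially connected, but their disjoint union has 3 worlds with no edge between distinct components, so it is not connected.
So no modal formula (or set of formulas) defines exactly the connected frames.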